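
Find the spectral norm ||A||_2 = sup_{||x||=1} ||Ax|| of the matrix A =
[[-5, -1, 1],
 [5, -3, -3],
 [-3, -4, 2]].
||A||_2 ≈ 8.4236 (= sqrt(largest eigenvalue of A^T A))

||A||_2 = sigma_max(A) = sqrt(lambda_max(A^T A)). Form the symmetric matrix M = A^T A =
[[59, 2, -26],
 [2, 26, 0],
 [-26, 0, 14]].
Its characteristic polynomial (trace, sum of principal 2x2 minors, determinant of M give the coefficients) is
  p(λ) = det(λ I - M) = λ^3 - 99λ^2 + 2044λ - 3844.
No integer candidate from the rational root theorem (±divisors of 3844) is a root, so the roots are irrational. The cubic discriminant is Δ = 5472283856 > 0, so there are three distinct real roots. p(2) = -144 and p(3) = 1424 have opposite signs, so a root lies in (2, 3); Newton's method refines it to λ ≈ 2.0872. p(25) = 1006 and p(26) = -48 have opposite signs, so a root lies in (25, 26); Newton's method refines it to λ ≈ 25.9554. p(70) = -2864 and p(71) = 132 have opposite signs, so a root lies in (70, 71); Newton's method refines it to λ ≈ 70.9575. Check (Vieta): the three roots sum to 99, matching tr M = 99.
So the eigenvalues of A^T A are ≈ 2.0872, 25.9554, 70.9575 (all ≥ 0, as they must be for A^T A). The largest is λ_max ≈ 70.9575, hence ||A||_2 = sqrt(λ_max) ≈ 8.4236.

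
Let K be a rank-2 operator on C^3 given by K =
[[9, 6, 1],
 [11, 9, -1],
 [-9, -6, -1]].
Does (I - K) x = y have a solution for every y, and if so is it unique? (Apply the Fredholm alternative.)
(I - K) is invertible (det(I - K) = -16 ≠ 0), so for every y in C^3 the equation (I - K) x = y has a unique solution.

K has rank 2 and factors as K = U V^T = u1 v1^T + u2 v2^T with u1 = (-3, -2, 3), v1 = (-1, 0, -1), u2 = (2, 3, -2), v2 = (3, 3, -1) (multiplying out reproduces the displayed K). The nonzero eigenvalues of U V^T coincide with those of the 2 x 2 matrix G = V^T U = [[v1·u1, v1·u2], [v2·u1, v2·u2]] = [[0, 0], [-18, 17]], and by the Sylvester determinant identity det(I_3 - U V^T) = det(I_2 - V^T U) = det([[1, 0], [18, -16]]) = (1)(-16) - (0)(18) = -16. (Direct check: I - K =
[[-8, -6, -1],
 [-11, -8, 1],
 [9, 6, 2]]
has determinant -16.) The finite-dimensional Fredholm alternative says: either (I - K) is invertible, or ker(I - K) ≠ {0} and then range(I - K) = ker((I - K)^*)^⊥, with dim ker(I - K) = dim ker((I - K)^*). Since det(I - K) ≠ 0, 1 is not an eigenvalue of K and ker(I - K) = {0}, so we are in the first case: for every y there is a unique x = (I - K)^(-1) y. (Explicitly, by the Woodbury identity, (I - U V^T)^(-1) = I + U (I_2 - G)^(-1) V^T.)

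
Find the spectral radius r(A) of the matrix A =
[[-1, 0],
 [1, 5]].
r(A) = 5

The eigenvalues of A are the roots of its characteristic polynomial. With M = A (coefficients from the trace and determinant):
  p(λ) = det(λ I - M) = λ^2 - 4λ - 5.
For λ^2 - 4λ - 5 the discriminant is 36. It is a perfect square (6^2), so the roots are rational: λ = (4 ± 6)/2 = 5, -1.
Thus the eigenvalues (to 4 decimals) are 5 (modulus 5); -1 (modulus 1). The spectral radius is the largest modulus: r(A) = 5. (Cross-check: r(A) ≤ ||A||_2 ≈ 5.1029; equality holds whenever A is normal, though it can also hold for some non-normal A.)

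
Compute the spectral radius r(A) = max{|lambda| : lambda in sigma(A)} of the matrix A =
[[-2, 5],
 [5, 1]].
r(A) = (1 + sqrt(109))/2 ≈ 5.7202

The eigenvalues of A are the roots of its characteristic polynomial. With M = A (coefficients from the trace and determinant):
  p(λ) = det(λ I - M) = λ^2 + λ - 27.
For λ^2 + λ - 27 the discriminant is 109. It is nonnegative but not a perfect square, so the roots are real and irrational: λ = (-1 ± sqrt(109))/2 ≈ 4.7202, -5.7202.
Thus the eigenvalues (to 4 decimals) are 4.7202 (modulus 4.7202); -5.7202 (modulus 5.7202). The spectral radius is the largest modulus: r(A) = (1 + sqrt(109))/2 ≈ 5.7202. (Cross-check: r(A) ≤ ||A||_2 ≈ 5.7202; equality holds whenever A is normal, though it can also hold for some non-normal A.)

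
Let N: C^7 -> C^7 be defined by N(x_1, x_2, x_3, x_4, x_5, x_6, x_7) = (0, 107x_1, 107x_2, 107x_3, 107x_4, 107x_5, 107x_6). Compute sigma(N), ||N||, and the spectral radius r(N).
sigma(N) = {0}; ||N|| = 107; r(N) = 0. (N is nilpotent with N^7 = 0.)

On C^7, N is a strictly lower-triangular matrix with 107 on the subdiagonal and zeros elsewhere, so its characteristic polynomial is lambda^7 and every eigenvalue is 0: sigma(N) = {0}. For the operator norm, N e_i = 107e_{i+1} for i = 1, ..., 6 and N e_7 = 0, so the singular values of N are 107 (with multiplicity 6) and 0; hence ||N|| = 107. The spectral radius r(N) = max|lambda| = 0. Note ||N|| > r(N) — characteristic of non-normal nilpotent operators. Indeed N^7 = 0.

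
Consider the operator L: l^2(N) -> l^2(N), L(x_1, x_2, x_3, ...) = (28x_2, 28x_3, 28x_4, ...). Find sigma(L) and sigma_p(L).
sigma(L) = closed disk {z in C : |z| ≤ 28}; sigma_p(L) = open disk {z in C : |z| < 28}

Note L = 28·V where V is the unit left shift (V x)_k = x_{k+1}; so sigma(L) = 28·sigma(V) and ||L|| = 28||V||. ||L x||^2 = 784sum_{k≥2} |x_k|^2 ≤ 784||x||^2, with equality on {x : x_1 = 0}, so ||L|| = 28. For any lambda with |lambda| < 28, set r = lambda/28 (|r| < 1); the vector x = (1, r, r^2, ...) is in l^2 and satisfies L x = 28(r, r^2, ...) = lambda x, so lambda is an eigenvalue. On the boundary |lambda| = 28 the geometric series diverges, so no l^2 eigenvector exists, but these lambda lie in the approximate point spectrum. Hence sigma(L) is the closed disk of radius 28 and sigma_p(L) is the open disk.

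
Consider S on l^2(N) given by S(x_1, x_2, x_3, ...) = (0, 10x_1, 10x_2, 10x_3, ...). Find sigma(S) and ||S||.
sigma(S) = closed disk {z in C : |z| ≤ 10}; ||S|| = 10

Note S = 10·U where U is the unit right shift (U x)_k = x_{k-1} (with x_0 := 0); so ||S|| = 10||U|| and sigma(S) = 10·sigma(U). ||S x||^2 = sum_{k≥1} |10x_k|^2 = 100||x||^2, so ||S|| = 10 and sigma(S) ⊂ {|z| ≤ 10}. For any |lambda| < 10, the equation (S - lambda I) x = 0 forces x_1 = 0, then 10x_k = lambda x_{k+1} ⇒ x = 0, so S has no eigenvalues. But (S - lambda I) is not surjective for |lambda| < 10: solving (S - lambda I) x = e_1 would require x_n proportional to (lambda/10)^(-n), which is not in l^2. So every |lambda| < 10 lies in the residual spectrum. The boundary |lambda| = 10 is in the approximate point spectrum (the spectrum is closed). Hence sigma(S) is the closed disk of radius 10.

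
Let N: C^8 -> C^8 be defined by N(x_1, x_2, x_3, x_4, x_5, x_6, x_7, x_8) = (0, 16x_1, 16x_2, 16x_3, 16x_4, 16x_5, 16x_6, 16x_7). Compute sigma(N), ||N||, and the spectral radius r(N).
sigma(N) = {0}; ||N|| = 16; r(N) = 0. (N is nilpotent with N^8 = 0.)

On C^8, N is a strictly lower-triangular matrix with 16 on the subdiagonal and zeros elsewhere, so its characteristic polynomial is lambda^8 and every eigenvalue is 0: sigma(N) = {0}. For the operator norm, N e_i = 16e_{i+1} for i = 1, ..., 7 and N e_8 = 0, so the singular values of N are 16 (with multiplicity 7) and 0; hence ||N|| = 16. The spectral radius r(N) = max|lambda| = 0. Note ||N|| > r(N) — characteristic of non-normal nilpotent operators. Indeed N^8 = 0.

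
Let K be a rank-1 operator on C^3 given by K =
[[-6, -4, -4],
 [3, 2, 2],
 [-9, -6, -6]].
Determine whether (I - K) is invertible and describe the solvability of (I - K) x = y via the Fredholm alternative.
(I - K) is invertible (det(I - K) = 11 ≠ 0), so for every y in C^3 the equation (I - K) x = y has a unique solution.

K has rank 1, so it is an outer product K = u v^T: every row of K is a multiple of one row vector. Reading off the entries, u = (2, -1, 3) and v = (-3, -2, -2) (row i of K equals u_i·v^T). A rank-one matrix u v^T satisfies K u = u (v·u) and kills the (2)-dimensional subspace v^⊥, so its characteristic polynomial is lambda^2 (lambda - v·u) with v·u = tr K = -10. Hence the eigenvalues of I - K are 1 (multiplicity 2) and 1 - (-10) = 11, so det(I - K) = 11. (Direct check: I - K =
[[7, 4, 4],
 [-3, -1, -2],
 [9, 6, 7]]
has determinant 11.) The finite-dimensional Fredholm alternative says: either (I - K) is invertible, or ker(I - K) ≠ {0} and then range(I - K) = ker((I - K)^*)^⊥, with dim ker(I - K) = dim ker((I - K)^*). Since det(I - K) ≠ 0, 1 is not an eigenvalue of K and ker(I - K) = {0}, so we are in the first case: for every y there is a unique x = (I - K)^(-1) y. Explicitly, by the Sherman–Morrison formula, (I - u v^T)^(-1) = I + u v^T/(1 - v·u), i.e. (I - K)^(-1) = I + K/(11).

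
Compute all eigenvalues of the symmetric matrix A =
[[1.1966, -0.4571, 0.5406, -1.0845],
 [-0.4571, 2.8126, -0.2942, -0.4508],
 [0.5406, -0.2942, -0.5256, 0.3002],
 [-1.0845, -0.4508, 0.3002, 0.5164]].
sigma(A) ≈ {-1, 0, 2, 3}

A is real symmetric, so its spectrum consists of real eigenvalues. Expanding the characteristic polynomial of the displayed matrix gives
  det(λ I - A) = p(λ) = λ^4 + (-4)λ^3 + (1)λ^2 + (6)λ + (0).
Solving p(λ) = 0 yields eigenvalues ≈ -1, 0, 2, 3. (A is shown rounded to 4 decimals, so these recover the underlying integer eigenvalues to within that precision.)
Verification: the trace of A = 4 equals the sum of eigenvalues 4, and det(A) ≈ -0.0001 matches the eigenvalue product 0.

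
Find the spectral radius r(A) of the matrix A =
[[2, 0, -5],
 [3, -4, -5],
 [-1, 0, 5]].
r(A) = (7 + sqrt(29))/2 ≈ 6.1926

The eigenvalues of A are the roots of its characteristic polynomial. With M = A (coefficients from the trace, the sum of principal 2x2 minors, and det A):
  p(λ) = det(λ I - M) = λ^3 - 3λ^2 - 23λ + 20.
By the rational root theorem any rational root is an integer divisor of 20. Testing λ = -4: p(-4) = -64 - 48 + 92 + 20 = 0, so λ = -4 is a root. Dividing out (λ + 4) leaves p(λ) = (λ + 4)(λ^2 - 7λ + 5). For λ^2 - 7λ + 5 the discriminant is 29. It is nonnegative but not a perfect square, so the roots are real and irrational: λ = (7 ± sqrt(29))/2 ≈ 6.1926, 0.8074.
Thus the eigenvalues (to 4 decimals) are 6.1926 (modulus 6.1926); 0.8074 (modulus 0.8074); -4 (modulus 4). The spectral radius is the largest modulus: r(A) = (7 + sqrt(29))/2 ≈ 6.1926. (Cross-check: r(A) ≤ ||A||_2 ≈ 9.7005; equality holds whenever A is normal, though it can also hold for some non-normal A.)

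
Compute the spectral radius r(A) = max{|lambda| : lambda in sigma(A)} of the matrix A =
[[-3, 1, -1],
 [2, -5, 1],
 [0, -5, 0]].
r(A) ≈ 3.9405

The eigenvalues of A are the roots of its characteristic polynomial. With M = A (coefficients from the trace, the sum of principal 2x2 minors, and det A):
  p(λ) = det(λ I - M) = λ^3 + 8λ^2 + 18λ + 5.
No integer candidate from the rational root theorem (±divisors of 5) is a root, so the roots are irrational. The cubic discriminant is Δ = -547 < 0, so there is one real root and a complex-conjugate pair. p(-1) = -6 and p(0) = 5 have opposite signs, so a root lies in (-1, 0); Newton's method refines it to λ ≈ -0.322. Dividing out (λ - (-0.322)) leaves approximately λ^2 + 7.678λ + 15.5276. For λ^2 + 7.678λ + 15.5276 the discriminant is -3.159. It is negative, so the remaining roots are the complex-conjugate pair λ ≈ -3.839 ± 0.8887i. Their product equals the constant term, so |λ|^2 ≈ 15.5276 and |λ| ≈ 3.9405.
Thus the eigenvalues (to 4 decimals) are -0.322 (modulus 0.322); -3.839 ± 0.8887i (modulus 3.9405). The spectral radius is the largest modulus: r(A) ≈ 3.9405. (Cross-check: r(A) ≤ ||A||_2 ≈ 7.4825; equality holds whenever A is normal, though it can also hold for some non-normal A.)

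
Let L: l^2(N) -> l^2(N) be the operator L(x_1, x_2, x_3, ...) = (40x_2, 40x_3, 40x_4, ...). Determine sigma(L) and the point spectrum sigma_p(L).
sigma(L) = closed disk {z in C : |z| ≤ 40}; sigma_p(L) = open disk {z in C : |z| < 40}

Note L = 40·V where V is the unit left shift (V x)_k = x_{k+1}; so sigma(L) = 40·sigma(V) and ||L|| = 40||V||. ||L x||^2 = 1600sum_{k≥2} |x_k|^2 ≤ 1600||x||^2, with equality on {x : x_1 = 0}, so ||L|| = 40. For any lambda with |lambda| < 40, set r = lambda/40 (|r| < 1); the vector x = (1, r, r^2, ...) is in l^2 and satisfies L x = 40(r, r^2, ...) = lambda x, so lambda is an eigenvalue. On the boundary |lambda| = 40 the geometric series diverges, so no l^2 eigenvector exists, but these lambda lie in the approximate point spectrum. Hence sigma(L) is the closed disk of radius 40 and sigma_p(L) is the open disk.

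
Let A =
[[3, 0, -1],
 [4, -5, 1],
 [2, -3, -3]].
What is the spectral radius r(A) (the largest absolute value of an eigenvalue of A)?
r(A) ≈ 4.3771

The eigenvalues of A are the roots of its characteristic polynomial. With M = A (coefficients from the trace, the sum of principal 2x2 minors, and det A):
  p(λ) = det(λ I - M) = λ^3 + 5λ^2 - 4λ - 56.
No integer candidate from the rational root theorem (±divisors of 56) is a root, so the roots are irrational. The cubic discriminant is Δ = -35856 < 0, so there is one real root and a complex-conjugate pair. p(2) = -36 and p(3) = 4 have opposite signs, so a root lies in (2, 3); Newton's method refines it to λ ≈ 2.923. Dividing out (λ - (2.923)) leaves approximately λ^2 + 7.923λ + 19.1586. For λ^2 + 7.923λ + 19.1586 the discriminant is -13.8609. It is negative, so the remaining roots are the complex-conjugate pair λ ≈ -3.9615 ± 1.8615i. Their product equals the constant term, so |λ|^2 ≈ 19.1586 and |λ| ≈ 4.3771.
Thus the eigenvalues (to 4 decimals) are 2.923 (modulus 2.923); -3.9615 ± 1.8615i (modulus 4.3771). The spectral radius is the largest modulus: r(A) ≈ 4.3771. (Cross-check: r(A) ≤ ||A||_2 ≈ 7.6461; equality holds whenever A is normal, though it can also hold for some non-normal A.)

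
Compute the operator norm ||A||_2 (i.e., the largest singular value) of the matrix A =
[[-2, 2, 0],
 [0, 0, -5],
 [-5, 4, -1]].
||A||_2 ≈ 7.1123 (= sqrt(largest eigenvalue of A^T A))

||A||_2 = sigma_max(A) = sqrt(lambda_max(A^T A)). Form the symmetric matrix M = A^T A =
[[29, -24, 5],
 [-24, 20, -4],
 [5, -4, 26]].
Its characteristic polynomial (trace, sum of principal 2x2 minors, determinant of M give the coefficients) is
  p(λ) = det(λ I - M) = λ^3 - 75λ^2 + 1237λ - 100.
No integer candidate from the rational root theorem (±divisors of 100) is a root, so the roots are irrational. The cubic discriminant is Δ = 1033899413 > 0, so there are three distinct real roots. p(0) = -100 and p(1) = 1063 have opposite signs, so a root lies in (0, 1); Newton's method refines it to λ ≈ 0.0812. p(24) = 212 and p(25) = -425 have opposite signs, so a root lies in (24, 25); Newton's method refines it to λ ≈ 24.3334. p(50) = -750 and p(51) = 563 have opposite signs, so a root lies in (50, 51); Newton's method refines it to λ ≈ 50.5854. Check (Vieta): the three roots sum to 75, matching tr M = 75.
So the eigenvalues of A^T A are ≈ 0.0812, 24.3334, 50.5854 (all ≥ 0, as they must be for A^T A). The largest is λ_max ≈ 50.5854, hence ||A||_2 = sqrt(λ_max) ≈ 7.1123.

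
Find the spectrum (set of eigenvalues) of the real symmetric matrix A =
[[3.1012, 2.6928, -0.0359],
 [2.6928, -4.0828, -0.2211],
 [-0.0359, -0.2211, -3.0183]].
sigma(A) ≈ {-5, -3, 4}

A is real symmetric, so its spectrum consists of real eigenvalues. Expanding the characteristic polynomial of the displayed matrix gives
  det(λ I - A) = p(λ) = λ^3 + (4)λ^2 + (-17)λ + (-60).
Solving p(λ) = 0 yields eigenvalues ≈ -5, -3, 4. (A is shown rounded to 4 decimals, so these recover the underlying integer eigenvalues to within that precision.)
Verification: the trace of A = -4 equals the sum of eigenvalues -4, and det(A) ≈ 59.9991 matches the eigenvalue product 60.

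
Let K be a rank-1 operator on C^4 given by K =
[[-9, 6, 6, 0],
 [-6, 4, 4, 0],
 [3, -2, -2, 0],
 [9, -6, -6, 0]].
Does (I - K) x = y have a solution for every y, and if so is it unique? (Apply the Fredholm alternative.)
(I - K) is invertible (det(I - K) = 8 ≠ 0), so for every y in C^4 the equation (I - K) x = y has a unique solution.

K has rank 1, so it is an outer product K = u v^T: every row of K is a multiple of one row vector. Reading off the entries, u = (-3, -2, 1, 3) and v = (3, -2, -2, 0) (row i of K equals u_i·v^T). A rank-one matrix u v^T satisfies K u = u (v·u) and kills the (3)-dimensional subspace v^⊥, so its characteristic polynomial is lambda^3 (lambda - v·u) with v·u = tr K = -7. Hence the eigenvalues of I - K are 1 (multiplicity 3) and 1 - (-7) = 8, so det(I - K) = 8. (Direct check: I - K =
[[10, -6, -6, 0],
 [6, -3, -4, 0],
 [-3, 2, 3, 0],
 [-9, 6, 6, 1]]
has determinant 8.) The finite-dimensional Fredholm alternative says: either (I - K) is invertible, or ker(I - K) ≠ {0} and then range(I - K) = ker((I - K)^*)^⊥, with dim ker(I - K) = dim ker((I - K)^*). Since det(I - K) ≠ 0, 1 is not an eigenvalue of K and ker(I - K) = {0}, so we are in the first case: for every y there is a unique x = (I - K)^(-1) y. Explicitly, by the Sherman–Morrison formula, (I - u v^T)^(-1) = I + u v^T/(1 - v·u), i.e. (I - K)^(-1) = I + K/(8).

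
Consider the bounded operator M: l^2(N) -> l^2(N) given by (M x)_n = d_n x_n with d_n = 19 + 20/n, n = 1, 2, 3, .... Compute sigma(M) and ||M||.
sigma(M) = {19 + 20/n : n ≥ 1} ∪ {19}; ||M|| = 39

A bounded diagonal operator on l^2 with diagonal entries d_n has spectrum equal to the closure of {d_n : n ≥ 1}: every d_n is an eigenvalue (with eigenvector e_n), so {d_n} ⊂ sigma(M); the spectrum is closed, so its closure is too; and for lambda not in the closure, (M - lambda I) has bounded inverse (the diagonal entries 1/(d_n - lambda) are bounded). For our sequence d_n = 19 + 20/n, n = 1, 2, 3, ...:
  - {d_n} = {19 + 20/n : n ≥ 1}; the only limit point is 19
  - closure = {19 + 20/n : n ≥ 1} ∪ {19}
For the norm: a diagonal operator has ||M|| = sup_n |d_n|. Here d_n = 19 + 20/n is positive and decreasing, so sup_n |d_n| = d_1 = 19 + 20 = 39. So ||M|| = 39.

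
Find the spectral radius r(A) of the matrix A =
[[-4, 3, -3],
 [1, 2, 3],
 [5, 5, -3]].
r(A) ≈ 5.9463

The eigenvalues of A are the roots of its characteristic polynomial. With M = A (coefficients from the trace, the sum of principal 2x2 minors, and det A):
  p(λ) = det(λ I - M) = λ^3 + 5λ^2 - 5λ - 153.
No integer candidate from the rational root theorem (±divisors of 153) is a root, so the roots are irrational. The cubic discriminant is Δ = -485568 < 0, so there is one real root and a complex-conjugate pair. p(4) = -29 and p(5) = 72 have opposite signs, so a root lies in (4, 5); Newton's method refines it to λ ≈ 4.3271. Dividing out (λ - (4.3271)) leaves approximately λ^2 + 9.3271λ + 35.3588. For λ^2 + 9.3271λ + 35.3588 the discriminant is -54.4412. It is negative, so the remaining roots are the complex-conjugate pair λ ≈ -4.6635 ± 3.6892i. Their product equals the constant term, so |λ|^2 ≈ 35.3588 and |λ| ≈ 5.9463.
Thus the eigenvalues (to 4 decimals) are 4.3271 (modulus 4.3271); -4.6635 ± 3.6892i (modulus 5.9463). The spectral radius is the largest modulus: r(A) ≈ 5.9463. (Cross-check: r(A) ≤ ||A||_2 ≈ 7.7563; equality holds whenever A is normal, though it can also hold for some non-normal A.)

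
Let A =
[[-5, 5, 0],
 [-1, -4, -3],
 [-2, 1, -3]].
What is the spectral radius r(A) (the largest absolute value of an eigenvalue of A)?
r(A) ≈ 6.2333

The eigenvalues of A are the roots of its characteristic polynomial. With M = A (coefficients from the trace, the sum of principal 2x2 minors, and det A):
  p(λ) = det(λ I - M) = λ^3 + 12λ^2 + 55λ + 60.
No integer candidate from the rational root theorem (±divisors of 60) is a root, so the roots are irrational. The cubic discriminant is Δ = -29020 < 0, so there is one real root and a complex-conjugate pair. p(-2) = -10 and p(-1) = 16 have opposite signs, so a root lies in (-2, -1); Newton's method refines it to λ ≈ -1.5443. Dividing out (λ - (-1.5443)) leaves approximately λ^2 + 10.4557λ + 38.8537. For λ^2 + 10.4557λ + 38.8537 the discriminant is -46.092. It is negative, so the remaining roots are the complex-conjugate pair λ ≈ -5.2279 ± 3.3946i. Their product equals the constant term, so |λ|^2 ≈ 38.8537 and |λ| ≈ 6.2333.
Thus the eigenvalues (to 4 decimals) are -1.5443 (modulus 1.5443); -5.2279 ± 3.3946i (modulus 6.2333). The spectral radius is the largest modulus: r(A) ≈ 6.2333. (Cross-check: r(A) ≤ ||A||_2 ≈ 7.7355; equality holds whenever A is normal, though it can also hold for some non-normal A.)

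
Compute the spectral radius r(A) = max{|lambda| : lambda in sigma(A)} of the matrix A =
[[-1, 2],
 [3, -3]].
r(A) = (4 + sqrt(28))/2 ≈ 4.6458

The eigenvalues of A are the roots of its characteristic polynomial. With M = A (coefficients from the trace and determinant):
  p(λ) = det(λ I - M) = λ^2 + 4λ - 3.
For λ^2 + 4λ - 3 the discriminant is 28. It is nonnegative but not a perfect square, so the roots are real and irrational: λ = (-4 ± sqrt(28))/2 ≈ 0.6458, -4.6458.
Thus the eigenvalues (to 4 decimals) are 0.6458 (modulus 0.6458); -4.6458 (modulus 4.6458). The spectral radius is the largest modulus: r(A) = (4 + sqrt(28))/2 ≈ 4.6458. (Cross-check: r(A) ≤ ||A||_2 ≈ 4.7541; equality holds whenever A is normal, though it can also hold for some non-normal A.)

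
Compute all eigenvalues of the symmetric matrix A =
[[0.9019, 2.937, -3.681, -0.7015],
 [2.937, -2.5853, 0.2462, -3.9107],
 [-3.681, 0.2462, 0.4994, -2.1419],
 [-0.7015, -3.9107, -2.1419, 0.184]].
sigma(A) ≈ {-6, -4, 4, 5}

A is real symmetric, so its spectrum consists of real eigenvalues. Expanding the characteristic polynomial of the displayed matrix gives
  det(λ I - A) = p(λ) = λ^4 + (1)λ^3 + (-46)λ^2 + (-16)λ + (480).
Solving p(λ) = 0 yields eigenvalues ≈ -6, -4, 4, 5. (A is shown rounded to 4 decimals, so these recover the underlying integer eigenvalues to within that precision.)
Verification: the trace of A = -1 equals the sum of eigenvalues -1, and det(A) ≈ 480.0004 matches the eigenvalue product 480.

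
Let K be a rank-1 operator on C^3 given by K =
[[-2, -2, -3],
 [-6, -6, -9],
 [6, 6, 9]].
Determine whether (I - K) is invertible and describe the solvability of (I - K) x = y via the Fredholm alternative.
(I - K) is singular (det(I - K) = 0, i.e. 1 ∈ sigma(K)). (I - K) x = y is solvable iff y ⊥ ker((I - K)^*) = span{(-2, -2, -3)}, i.e. iff -2y_1 - 2y_2 - 3y_3 = 0. When solvable, the solutions are x = y + c·(1, 3, -3), c arbitrary (ker(I - K) = span{(1, 3, -3)}, dimension 1).

K has rank 1, so it is an outer product K = u v^T: every row of K is a multiple of one row vector. Reading off the entries, u = (1, 3, -3) and v = (-2, -2, -3) (row i of K equals u_i·v^T). A rank-one matrix u v^T satisfies K u = u (v·u) and kills the (2)-dimensional subspace v^⊥, so its characteristic polynomial is lambda^2 (lambda - v·u) with v·u = tr K = 1. Hence the eigenvalues of I - K are 1 (multiplicity 2) and 1 - (1) = 0, so det(I - K) = 0. (Direct check: I - K =
[[3, 2, 3],
 [6, 7, 9],
 [-6, -6, -8]]
has determinant 0.) So 1 is an eigenvalue of K and (I - K) is not invertible. The finite-dimensional Fredholm alternative says: either (I - K) is invertible, or ker(I - K) ≠ {0} and then range(I - K) = ker((I - K)^*)^⊥, with dim ker(I - K) = dim ker((I - K)^*). We are in the second case, so we need both kernels. Kernel of I - K: (I - K) u = u - u (v·u) = u - u = 0, so ker(I - K) = span{u} = span{(1, 3, -3)} (it is exactly 1-dimensional because rank(I - K) = 2). Kernel of the adjoint: K is real, so (I - K)^* = I - K^T = I - v u^T, and (I - v u^T) v = v - v (u·v) = 0; hence ker((I - K)^*) = span{v} = span{(-2, -2, -3)}. Therefore (I - K) x = y is solvable iff <y, v> = 0, i.e. iff -2y_1 - 2y_2 - 3y_3 = 0. When this holds, K y = u (v·y) = 0, so (I - K) y = y and x = y is a particular solution; the full solution set is the line x = y + c·u = y + c·(1, 3, -3), c ∈ C.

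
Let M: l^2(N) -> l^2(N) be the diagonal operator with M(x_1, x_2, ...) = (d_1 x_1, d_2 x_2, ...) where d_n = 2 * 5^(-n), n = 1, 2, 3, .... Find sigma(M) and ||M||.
sigma(M) = {2 * 5^(-n) : n ≥ 1} ∪ {0}; ||M|| = 2/5

A bounded diagonal operator on l^2 with diagonal entries d_n has spectrum equal to the closure of {d_n : n ≥ 1}: every d_n is an eigenvalue (with eigenvector e_n), so {d_n} ⊂ sigma(M); the spectrum is closed, so its closure is too; and for lambda not in the closure, (M - lambda I) has bounded inverse (the diagonal entries 1/(d_n - lambda) are bounded). For our sequence d_n = 2 * 5^(-n), n = 1, 2, 3, ...:
  - {d_n} = {2 * 5^(-n) : n ≥ 1}; the only limit point is 0
  - closure = {2 * 5^(-n) : n ≥ 1} ∪ {0}
For the norm: a diagonal operator has ||M|| = sup_n |d_n|. Here d_n = 2 * 5^(-n) is positive and decreasing, so sup_n |d_n| = d_1 = 2/5. So ||M|| = 2/5.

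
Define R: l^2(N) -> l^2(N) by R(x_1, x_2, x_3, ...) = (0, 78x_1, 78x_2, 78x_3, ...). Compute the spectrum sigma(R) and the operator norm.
sigma(R) = closed disk {z in C : |z| ≤ 78}; ||R|| = 78

Note R = 78·U where U is the unit right shift (U x)_k = x_{k-1} (with x_0 := 0); so ||R|| = 78||U|| and sigma(R) = 78·sigma(U). ||R x||^2 = sum_{k≥1} |78x_k|^2 = 6084||x||^2, so ||R|| = 78 and sigma(R) ⊂ {|z| ≤ 78}. For any |lambda| < 78, the equation (R - lambda I) x = 0 forces x_1 = 0, then 78x_k = lambda x_{k+1} ⇒ x = 0, so R has no eigenvalues. But (R - lambda I) is not surjective for |lambda| < 78: solving (R - lambda I) x = e_1 would require x_n proportional to (lambda/78)^(-n), which is not in l^2. So every |lambda| < 78 lies in the residual spectrum. The boundary |lambda| = 78 is in the approximate point spectrum (the spectrum is closed). Hence sigma(R) is the closed disk of radius 78.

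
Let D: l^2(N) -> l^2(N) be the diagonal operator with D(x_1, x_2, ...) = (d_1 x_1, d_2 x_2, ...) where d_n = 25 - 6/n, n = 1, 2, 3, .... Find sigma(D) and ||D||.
sigma(D) = {25 - 6/n : n ≥ 1} ∪ {25}; ||D|| = 25

A bounded diagonal operator on l^2 with diagonal entries d_n has spectrum equal to the closure of {d_n : n ≥ 1}: every d_n is an eigenvalue (with eigenvector e_n), so {d_n} ⊂ sigma(D); the spectrum is closed, so its closure is too; and for lambda not in the closure, (D - lambda I) has bounded inverse (the diagonal entries 1/(d_n - lambda) are bounded). For our sequence d_n = 25 - 6/n, n = 1, 2, 3, ...:
  - {d_n} = {25 - 6/n : n ≥ 1}; the only limit point is 25
  - closure = {25 - 6/n : n ≥ 1} ∪ {25}
For the norm: a diagonal operator has ||D|| = sup_n |d_n|. Here d_n = 25 - 6/n increases monotonically from d_1 = 19 toward 25, with all terms in [19, 25); so sup_n |d_n| = 25 (the supremum is the limit, not attained). So ||D|| = 25.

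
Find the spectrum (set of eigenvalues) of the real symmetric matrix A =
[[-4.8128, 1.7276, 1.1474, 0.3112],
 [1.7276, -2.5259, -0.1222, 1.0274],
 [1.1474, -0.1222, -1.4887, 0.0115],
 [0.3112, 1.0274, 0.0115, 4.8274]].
sigma(A) ≈ {-6, -2, -1, 5}

A is real symmetric, so its spectrum consists of real eigenvalues. Expanding the characteristic polynomial of the displayed matrix gives
  det(λ I - A) = p(λ) = λ^4 + (4)λ^3 + (-25)λ^2 + (-88)λ + (-59.9983).
Solving p(λ) = 0 yields eigenvalues ≈ -6, -2, -1, 5. (A is shown rounded to 4 decimals, so these recover the underlying integer eigenvalues to within that precision.)
Verification: the trace of A = -4 equals the sum of eigenvalues -4, and det(A) ≈ -59.9983 matches the eigenvalue product -60.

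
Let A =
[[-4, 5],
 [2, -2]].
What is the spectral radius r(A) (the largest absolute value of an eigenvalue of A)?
r(A) = (6 + sqrt(44))/2 ≈ 6.3166

The eigenvalues of A are the roots of its characteristic polynomial. With M = A (coefficients from the trace and determinant):
  p(λ) = det(λ I - M) = λ^2 + 6λ - 2.
For λ^2 + 6λ - 2 the discriminant is 44. It is nonnegative but not a perfect square, so the roots are real and irrational: λ = (-6 ± sqrt(44))/2 ≈ 0.3166, -6.3166.
Thus the eigenvalues (to 4 decimals) are 0.3166 (modulus 0.3166); -6.3166 (modulus 6.3166). The spectral radius is the largest modulus: r(A) = (6 + sqrt(44))/2 ≈ 6.3166. (Cross-check: r(A) ≤ ||A||_2 ≈ 6.9942; equality holds whenever A is normal, though it can also hold for some non-normal A.)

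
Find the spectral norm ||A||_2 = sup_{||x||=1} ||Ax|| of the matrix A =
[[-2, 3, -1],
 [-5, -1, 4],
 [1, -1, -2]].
||A||_2 ≈ 6.7876 (= sqrt(largest eigenvalue of A^T A))

||A||_2 = sigma_max(A) = sqrt(lambda_max(A^T A)). Form the symmetric matrix M = A^T A =
[[30, -2, -20],
 [-2, 11, -5],
 [-20, -5, 21]].
Its characteristic polynomial (trace, sum of principal 2x2 minors, determinant of M give the coefficients) is
  p(λ) = det(λ I - M) = λ^3 - 62λ^2 + 762λ - 1296.
No integer candidate from the rational root theorem (±divisors of 1296) is a root, so the roots are irrational. The cubic discriminant is Δ = 283458672 > 0, so there are three distinct real roots. p(2) = -12 and p(3) = 459 have opposite signs, so a root lies in (2, 3); Newton's method refines it to λ ≈ 2.0229. p(13) = 329 and p(14) = -36 have opposite signs, so a root lies in (13, 14); Newton's method refines it to λ ≈ 13.9063. p(46) = -100 and p(47) = 1383 have opposite signs, so a root lies in (46, 47); Newton's method refines it to λ ≈ 46.0709. Check (Vieta): the three roots sum to 62, matching tr M = 62.
So the eigenvalues of A^T A are ≈ 2.0229, 13.9063, 46.0709 (all ≥ 0, as they must be for A^T A). The largest is λ_max ≈ 46.0709, hence ||A||_2 = sqrt(λ_max) ≈ 6.7876.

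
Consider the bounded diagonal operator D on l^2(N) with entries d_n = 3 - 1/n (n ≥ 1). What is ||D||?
||D|| = 3

For a diagonal operator on l^2 with entries d_n, ||D|| = sup_n |d_n|. Here d_1 = 2, d_2 = 5/2, ..., and d_n = 3 - 1/n increases monotonically toward 3. All terms lie in [2, 3), so |d_n| = d_n and the supremum is the limit 3, which is not attained by any individual d_n. Hence ||D|| = 3.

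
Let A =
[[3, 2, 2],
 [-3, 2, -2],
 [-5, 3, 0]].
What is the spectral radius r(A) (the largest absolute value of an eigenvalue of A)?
r(A) ≈ 4.7162

The eigenvalues of A are the roots of its characteristic polynomial. With M = A (coefficients from the trace, the sum of principal 2x2 minors, and det A):
  p(λ) = det(λ I - M) = λ^3 - 5λ^2 + 28λ - 40.
No integer candidate from the rational root theorem (±divisors of 40) is a root, so the roots are irrational. The cubic discriminant is Δ = -30608 < 0, so there is one real root and a complex-conjugate pair. p(1) = -16 and p(2) = 4 have opposite signs, so a root lies in (1, 2); Newton's method refines it to λ ≈ 1.7984. Dividing out (λ - (1.7984)) leaves approximately λ^2 - 3.2016λ + 22.2423. For λ^2 - 3.2016λ + 22.2423 the discriminant is -78.7187. It is negative, so the remaining roots are the complex-conjugate pair λ ≈ 1.6008 ± 4.4362i. Their product equals the constant term, so |λ|^2 ≈ 22.2423 and |λ| ≈ 4.7162.
Thus the eigenvalues (to 4 decimals) are 1.7984 (modulus 1.7984); 1.6008 ± 4.4362i (modulus 4.7162). The spectral radius is the largest modulus: r(A) ≈ 4.7162. (Cross-check: r(A) ≤ ||A||_2 ≈ 7.2498; equality holds whenever A is normal, though it can also hold for some non-normal A.)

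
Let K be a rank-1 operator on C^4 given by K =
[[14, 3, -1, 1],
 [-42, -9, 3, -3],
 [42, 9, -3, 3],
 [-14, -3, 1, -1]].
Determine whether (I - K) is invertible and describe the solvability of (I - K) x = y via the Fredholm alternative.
(I - K) is singular (det(I - K) = 0, i.e. 1 ∈ sigma(K)). (I - K) x = y is solvable iff y ⊥ ker((I - K)^*) = span{(14, 3, -1, 1)}, i.e. iff 14y_1 + 3y_2 - y_3 + y_4 = 0. When solvable, the solutions are x = y + c·(1, -3, 3, -1), c arbitrary (ker(I - K) = span{(1, -3, 3, -1)}, dimension 1).

K has rank 1, so it is an outer product K = u v^T: every row of K is a multiple of one row vector. Reading off the entries, u = (1, -3, 3, -1) and v = (14, 3, -1, 1) (row i of K equals u_i·v^T). A rank-one matrix u v^T satisfies K u = u (v·u) and kills the (3)-dimensional subspace v^⊥, so its characteristic polynomial is lambda^3 (lambda - v·u) with v·u = tr K = 1. Hence the eigenvalues of I - K are 1 (multiplicity 3) and 1 - (1) = 0, so det(I - K) = 0. (Direct check: I - K =
[[-13, -3, 1, -1],
 [42, 10, -3, 3],
 [-42, -9, 4, -3],
 [14, 3, -1, 2]]
has determinant 0.) So 1 is an eigenvalue of K and (I - K) is not invertible. The finite-dimensional Fredholm alternative says: either (I - K) is invertible, or ker(I - K) ≠ {0} and then range(I - K) = ker((I - K)^*)^⊥, with dim ker(I - K) = dim ker((I - K)^*). We are in the second case, so we need both kernels. Kernel of I - K: (I - K) u = u - u (v·u) = u - u = 0, so ker(I - K) = span{u} = span{(1, -3, 3, -1)} (it is exactly 1-dimensional because rank(I - K) = 3). Kernel of the adjoint: K is real, so (I - K)^* = I - K^T = I - v u^T, and (I - v u^T) v = v - v (u·v) = 0; hence ker((I - K)^*) = span{v} = span{(14, 3, -1, 1)}. Therefore (I - K) x = y is solvable iff <y, v> = 0, i.e. iff 14y_1 + 3y_2 - y_3 + y_4 = 0. When this holds, K y = u (v·y) = 0, so (I - K) y = y and x = y is a particular solution; the full solution set is the line x = y + c·u = y + c·(1, -3, 3, -1), c ∈ C.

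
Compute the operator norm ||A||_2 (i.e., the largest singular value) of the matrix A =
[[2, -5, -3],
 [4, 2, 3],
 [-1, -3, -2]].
||A||_2 ≈ 7.6808 (= sqrt(largest eigenvalue of A^T A))

||A||_2 = sigma_max(A) = sqrt(lambda_max(A^T A)). Form the symmetric matrix M = A^T A =
[[21, 1, 8],
 [1, 38, 27],
 [8, 27, 22]].
Its characteristic polynomial (trace, sum of principal 2x2 minors, determinant of M give the coefficients) is
  p(λ) = det(λ I - M) = λ^3 - 81λ^2 + 1302λ - 225.
No integer candidate from the rational root theorem (±divisors of 225) is a root, so the roots are irrational. The cubic discriminant is Δ = 2241068337 > 0, so there are three distinct real roots. p(0) = -225 and p(1) = 997 have opposite signs, so a root lies in (0, 1); Newton's method refines it to λ ≈ 0.1747. p(21) = 657 and p(22) = -137 have opposite signs, so a root lies in (21, 22); Newton's method refines it to λ ≈ 21.8303. p(58) = -2081 and p(59) = 11 have opposite signs, so a root lies in (58, 59); Newton's method refines it to λ ≈ 58.995. Check (Vieta): the three roots sum to 81, matching tr M = 81.
So the eigenvalues of A^T A are ≈ 0.1747, 21.8303, 58.995 (all ≥ 0, as they must be for A^T A). The largest is λ_max ≈ 58.995, hence ||A||_2 = sqrt(λ_max) ≈ 7.6808.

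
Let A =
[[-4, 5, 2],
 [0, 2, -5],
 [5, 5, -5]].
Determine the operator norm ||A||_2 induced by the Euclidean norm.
||A||_2 ≈ 9.7095 (= sqrt(largest eigenvalue of A^T A))

||A||_2 = sigma_max(A) = sqrt(lambda_max(A^T A)). Form the symmetric matrix M = A^T A =
[[41, 5, -33],
 [5, 54, -25],
 [-33, -25, 54]].
Its characteristic polynomial (trace, sum of principal 2x2 minors, determinant of M give the coefficients) is
  p(λ) = det(λ I - M) = λ^3 - 149λ^2 + 5605λ - 42025.
No integer candidate from the rational root theorem (±divisors of 42025) is a root, so the roots are irrational. The cubic discriminant is Δ = 21114382000 > 0, so there are three distinct real roots. p(9) = -2920 and p(10) = 125 have opposite signs, so a root lies in (9, 10); Newton's method refines it to λ ≈ 9.9573. p(44) = 1315 and p(45) = -400 have opposite signs, so a root lies in (44, 45); Newton's method refines it to λ ≈ 44.7683. p(94) = -1135 and p(95) = 3100 have opposite signs, so a root lies in (94, 95); Newton's method refines it to λ ≈ 94.2743. Check (Vieta): the three roots sum to 149, matching tr M = 149.
So the eigenvalues of A^T A are ≈ 9.9573, 44.7683, 94.2743 (all ≥ 0, as they must be for A^T A). The largest is λ_max ≈ 94.2743, hence ||A||_2 = sqrt(λ_max) ≈ 9.7095.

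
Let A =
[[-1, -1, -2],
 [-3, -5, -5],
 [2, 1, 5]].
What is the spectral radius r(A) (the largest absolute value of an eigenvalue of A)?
r(A) ≈ 4.864

The eigenvalues of A are the roots of its characteristic polynomial. With M = A (coefficients from the trace, the sum of principal 2x2 minors, and det A):
  p(λ) = det(λ I - M) = λ^3 + λ^2 - 19λ - 1.
No integer candidate from the rational root theorem (±divisors of 1) is a root, so the roots are irrational. The cubic discriminant is Δ = 28116 > 0, so there are three distinct real roots. p(-5) = -6 and p(-4) = 27 have opposite signs, so a root lies in (-5, -4); Newton's method refines it to λ ≈ -4.864. p(-1) = 18 and p(0) = -1 have opposite signs, so a root lies in (-1, 0); Newton's method refines it to λ ≈ -0.0525. p(3) = -22 and p(4) = 3 have opposite signs, so a root lies in (3, 4); Newton's method refines it to λ ≈ 3.9165. Check (Vieta): the three roots sum to -1, matching tr M = -1.
Thus the eigenvalues (to 4 decimals) are -4.864 (modulus 4.864); -0.0525 (modulus 0.0525); 3.9165 (modulus 3.9165). The spectral radius is the largest modulus: r(A) ≈ 4.864. (Cross-check: r(A) ≤ ||A||_2 ≈ 9.4461; equality holds whenever A is normal, though it can also hold for some non-normal A.)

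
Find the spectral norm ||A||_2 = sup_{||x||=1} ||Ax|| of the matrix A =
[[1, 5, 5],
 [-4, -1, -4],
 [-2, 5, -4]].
||A||_2 ≈ 8.6833 (= sqrt(largest eigenvalue of A^T A))

||A||_2 = sigma_max(A) = sqrt(lambda_max(A^T A)). Form the symmetric matrix M = A^T A =
[[21, -1, 29],
 [-1, 51, 9],
 [29, 9, 57]].
Its characteristic polynomial (trace, sum of principal 2x2 minors, determinant of M give the coefficients) is
  p(λ) = det(λ I - M) = λ^3 - 129λ^2 + 4252λ - 15876.
No integer candidate from the rational root theorem (±divisors of 15876) is a root, so the roots are irrational. The cubic discriminant is Δ = 6982238768 > 0, so there are three distinct real roots. p(4) = -868 and p(5) = 2284 have opposite signs, so a root lies in (4, 5); Newton's method refines it to λ ≈ 4.2682. p(49) = 392 and p(50) = -776 have opposite signs, so a root lies in (49, 50); Newton's method refines it to λ ≈ 49.3319. p(75) = -726 and p(76) = 1148 have opposite signs, so a root lies in (75, 76); Newton's method refines it to λ ≈ 75.3999. Check (Vieta): the three roots sum to 129, matching tr M = 129.
So the eigenvalues of A^T A are ≈ 4.2682, 49.3319, 75.3999 (all ≥ 0, as they must be for A^T A). The largest is λ_max ≈ 75.3999, hence ||A||_2 = sqrt(λ_max) ≈ 8.6833.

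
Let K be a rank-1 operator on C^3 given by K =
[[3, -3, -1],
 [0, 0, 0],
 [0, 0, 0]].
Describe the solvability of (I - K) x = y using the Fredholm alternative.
(I - K) is invertible (det(I - K) = -2 ≠ 0), so for every y in C^3 the equation (I - K) x = y has a unique solution.

K has rank 1, so it is an outer product K = u v^T: every row of K is a multiple of one row vector. Reading off the entries, u = (1, 0, 0) and v = (3, -3, -1) (row i of K equals u_i·v^T). A rank-one matrix u v^T satisfies K u = u (v·u) and kills the (2)-dimensional subspace v^⊥, so its characteristic polynomial is lambda^2 (lambda - v·u) with v·u = tr K = 3. Hence the eigenvalues of I - K are 1 (multiplicity 2) and 1 - (3) = -2, so det(I - K) = -2. (Direct check: I - K =
[[-2, 3, 1],
 [0, 1, 0],
 [0, 0, 1]]
has determinant -2.) The finite-dimensional Fredholm alternative says: either (I - K) is invertible, or ker(I - K) ≠ {0} and then range(I - K) = ker((I - K)^*)^⊥, with dim ker(I - K) = dim ker((I - K)^*). Since det(I - K) ≠ 0, 1 is not an eigenvalue of K and ker(I - K) = {0}, so we are in the first case: for every y there is a unique x = (I - K)^(-1) y. Explicitly, by the Sherman–Morrison formula, (I - u v^T)^(-1) = I + u v^T/(1 - v·u), i.e. (I - K)^(-1) = I + K/(-2).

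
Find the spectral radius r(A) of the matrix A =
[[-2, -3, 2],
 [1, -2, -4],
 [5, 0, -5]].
r(A) ≈ 5.6356

The eigenvalues of A are the roots of its characteristic polynomial. With M = A (coefficients from the trace, the sum of principal 2x2 minors, and det A):
  p(λ) = det(λ I - M) = λ^3 + 9λ^2 + 17λ - 45.
No integer candidate from the rational root theorem (±divisors of 45) is a root, so the roots are irrational. The cubic discriminant is Δ = -43628 < 0, so there is one real root and a complex-conjugate pair. p(1) = -18 and p(2) = 33 have opposite signs, so a root lies in (1, 2); Newton's method refines it to λ ≈ 1.4169. Dividing out (λ - (1.4169)) leaves approximately λ^2 + 10.4169λ + 31.7596. For λ^2 + 10.4169λ + 31.7596 the discriminant is -18.5268. It is negative, so the remaining roots are the complex-conjugate pair λ ≈ -5.2084 ± 2.1521i. Their product equals the constant term, so |λ|^2 ≈ 31.7596 and |λ| ≈ 5.6356.
Thus the eigenvalues (to 4 decimals) are 1.4169 (modulus 1.4169); -5.2084 ± 2.1521i (modulus 5.6356). The spectral radius is the largest modulus: r(A) ≈ 5.6356. (Cross-check: r(A) ≤ ||A||_2 ≈ 8.4473; equality holds whenever A is normal, though it can also hold for some non-normal A.)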